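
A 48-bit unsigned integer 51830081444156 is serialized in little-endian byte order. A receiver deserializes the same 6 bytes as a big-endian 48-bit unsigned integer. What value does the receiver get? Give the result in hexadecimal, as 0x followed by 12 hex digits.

0x3CD997A1232F

51830081444156 in 48-bit hexadecimal is 0x2F23A197D93C.
Stored little-endian, the bytes at ascending addresses are 3C D9 97 A1 23 2F.
Read back as big-endian, the last byte is least significant, giving 0x3CD997A1232F.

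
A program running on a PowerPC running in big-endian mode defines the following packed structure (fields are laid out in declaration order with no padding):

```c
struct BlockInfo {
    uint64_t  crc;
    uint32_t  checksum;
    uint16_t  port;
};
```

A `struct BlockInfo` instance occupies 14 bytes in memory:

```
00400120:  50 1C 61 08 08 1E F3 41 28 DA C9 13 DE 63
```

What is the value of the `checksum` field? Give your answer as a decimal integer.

685426963

`checksum` follows `crc` (8 bytes), so it starts at byte offset 8 and occupies 4 bytes.
Bytes at offsets 8..11: 28 DA C9 13.
In big-endian order the high byte comes first in memory.
The bytes are already most-significant first: 0x28DAC913.
0x28DAC913 = 685426963.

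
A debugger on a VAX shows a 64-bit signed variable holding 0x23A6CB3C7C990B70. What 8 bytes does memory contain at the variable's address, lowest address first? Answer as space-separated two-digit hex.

70 0B 99 7C 3C CB A6 23

Split into bytes (most-significant first): 23 A6 CB 3C 7C 99 0B 70.
In little-endian order the low byte comes first in memory.
So at ascending addresses the bytes are 70 0B 99 7C 3C CB A6 23.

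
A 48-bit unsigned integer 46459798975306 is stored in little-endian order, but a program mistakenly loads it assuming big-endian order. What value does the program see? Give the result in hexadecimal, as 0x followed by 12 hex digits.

0x4A73D043412A

46459798975306 in 48-bit hexadecimal is 0x2A4143D0734A.
Stored little-endian, the bytes at ascending addresses are 4A 73 D0 43 41 2A.
Read back as big-endian, the last byte is least significant, giving 0x4A73D043412A.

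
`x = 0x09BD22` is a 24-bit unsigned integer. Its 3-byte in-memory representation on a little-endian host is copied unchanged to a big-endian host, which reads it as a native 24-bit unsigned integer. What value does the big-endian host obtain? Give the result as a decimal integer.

2276617

Stored little-endian, the bytes at ascending addresses are 22 BD 09.
Read back as big-endian, the last byte is least significant, giving 0x22BD09.
0x22BD09 = 2276617.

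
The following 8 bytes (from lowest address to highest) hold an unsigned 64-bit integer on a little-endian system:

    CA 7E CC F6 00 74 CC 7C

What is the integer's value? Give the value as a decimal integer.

In little-endian order the low byte comes first in memory.
Reassemble most-significant byte first: 7C CC 74 00 F6 CC 7E CA → 0x7CCC7400F6CC7ECA.
0x7CCC7400F6CC7ECA = 8992690103441456842.

8992690103441456842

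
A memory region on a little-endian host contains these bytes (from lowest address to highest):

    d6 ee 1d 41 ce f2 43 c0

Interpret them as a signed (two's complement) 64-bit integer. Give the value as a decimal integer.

-4592560227318108458

Little-endian: lowest address holds the least-significant byte.
Reassemble most-significant byte first: C0 43 F2 CE 41 1D EE D6 → 0xC043F2CE411DEED6.
Top bit is set, so as a signed 64-bit value this is 0xC043F2CE411DEED6 − 2^64 = -4592560227318108458.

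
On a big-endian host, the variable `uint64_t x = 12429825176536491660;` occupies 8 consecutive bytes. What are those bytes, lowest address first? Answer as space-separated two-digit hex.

AC 7F 9C 24 5B AA 26 8C

12429825176536491660 in hexadecimal, padded to 64 bits, is 0xAC7F9C245BAA268C.
Split into bytes (most-significant first): AC 7F 9C 24 5B AA 26 8C.
In big-endian order the high byte comes first in memory.
So the memory order matches the most-significant-first order: AC 7F 9C 24 5B AA 26 8C.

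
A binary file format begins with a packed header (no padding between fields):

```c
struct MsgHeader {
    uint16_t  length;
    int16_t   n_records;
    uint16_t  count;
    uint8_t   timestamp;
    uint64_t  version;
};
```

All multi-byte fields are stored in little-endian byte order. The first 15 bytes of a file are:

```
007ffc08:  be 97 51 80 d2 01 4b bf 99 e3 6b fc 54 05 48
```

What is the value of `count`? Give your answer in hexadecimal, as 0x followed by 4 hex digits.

0x01D2

`count` follows `length` (2 B), `n_records` (2 B), so it starts at offset 2 + 2 = 4 and occupies 2 bytes.
Bytes at offsets 4..5: D2 01.
In little-endian order the low byte comes first in memory.
Reassemble most-significant byte first: 01 D2 → 0x01D2.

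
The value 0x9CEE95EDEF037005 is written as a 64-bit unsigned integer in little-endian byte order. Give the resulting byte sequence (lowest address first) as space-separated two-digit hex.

Split into bytes (most-significant first): 9C EE 95 ED EF 03 70 05.
Little-endian stores the least-significant byte at the lowest address.
So at ascending addresses the bytes are 05 70 03 EF ED 95 EE 9C.

05 70 03 EF ED 95 EE 9C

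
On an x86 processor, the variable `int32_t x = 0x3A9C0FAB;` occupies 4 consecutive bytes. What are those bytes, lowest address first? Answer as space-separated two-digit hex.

AB 0F 9C 3A

Split into bytes (most-significant first): 3A 9C 0F AB.
Little-endian: lowest address holds the least-significant byte.
So at ascending addresses the bytes are AB 0F 9C 3A.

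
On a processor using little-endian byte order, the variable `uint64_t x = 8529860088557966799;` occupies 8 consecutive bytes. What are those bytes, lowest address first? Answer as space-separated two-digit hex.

8529860088557966799 in hexadecimal, padded to 64 bits, is 0x7660268EB24795CF.
Split into bytes (most-significant first): 76 60 26 8E B2 47 95 CF.
Little-endian stores the least-significant byte at the lowest address.
So at ascending addresses the bytes are CF 95 47 B2 8E 26 60 76.

CF 95 47 B2 8E 26 60 76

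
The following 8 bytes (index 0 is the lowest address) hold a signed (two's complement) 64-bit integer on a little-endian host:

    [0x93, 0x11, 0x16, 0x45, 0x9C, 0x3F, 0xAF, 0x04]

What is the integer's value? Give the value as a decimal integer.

337558437482598803

Little-endian: lowest address holds the least-significant byte.
Reassemble most-significant byte first: 04 AF 3F 9C 45 16 11 93 → 0x04AF3F9C45161193.
0x04AF3F9C45161193 = 337558437482598803.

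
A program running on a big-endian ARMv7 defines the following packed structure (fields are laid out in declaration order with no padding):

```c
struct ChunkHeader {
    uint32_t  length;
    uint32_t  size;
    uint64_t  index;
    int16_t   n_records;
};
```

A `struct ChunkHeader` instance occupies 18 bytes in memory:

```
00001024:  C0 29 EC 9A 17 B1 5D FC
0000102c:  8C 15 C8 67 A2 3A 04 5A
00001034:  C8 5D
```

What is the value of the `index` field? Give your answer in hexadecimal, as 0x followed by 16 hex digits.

`index` follows `length` (4 B), `size` (4 B), so it starts at offset 4 + 4 = 8 and occupies 8 bytes.
Bytes at offsets 8..15: 8C 15 C8 67 A2 3A 04 5A.
Big-endian: lowest address holds the most-significant byte.
The bytes are already most-significant first: 0x8C15C867A23A045A.

0x8C15C867A23A045A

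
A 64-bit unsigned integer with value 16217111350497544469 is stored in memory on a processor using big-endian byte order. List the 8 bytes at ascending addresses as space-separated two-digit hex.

E1 0E C0 D9 F1 5C 89 15

16217111350497544469 in hexadecimal, padded to 64 bits, is 0xE10EC0D9F15C8915.
Split into bytes (most-significant first): E1 0E C0 D9 F1 5C 89 15.
In big-endian order the high byte comes first in memory.
So the memory order matches the most-significant-first order: E1 0E C0 D9 F1 5C 89 15.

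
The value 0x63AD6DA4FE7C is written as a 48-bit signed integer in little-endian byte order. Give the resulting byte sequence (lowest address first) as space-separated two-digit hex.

Split into bytes (most-significant first): 63 AD 6D A4 FE 7C.
In little-endian order the low byte comes first in memory.
So at ascending addresses the bytes are 7C FE A4 6D AD 63.

7C FE A4 6D AD 63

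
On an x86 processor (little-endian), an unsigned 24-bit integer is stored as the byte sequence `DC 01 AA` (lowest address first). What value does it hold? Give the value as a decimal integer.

Little-endian stores the least-significant byte at the lowest address.
Reassemble most-significant byte first: AA 01 DC → 0xAA01DC.
0xAA01DC = 11141596.

11141596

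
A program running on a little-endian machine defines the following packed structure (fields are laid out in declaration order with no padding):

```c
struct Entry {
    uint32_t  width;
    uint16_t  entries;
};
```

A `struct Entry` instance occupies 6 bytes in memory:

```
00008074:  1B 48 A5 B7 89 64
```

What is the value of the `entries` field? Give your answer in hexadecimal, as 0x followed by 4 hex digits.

`entries` follows `width` (4 bytes), so it starts at byte offset 4 and occupies 2 bytes.
Bytes at offsets 4..5: 89 64.
Little-endian: lowest address holds the least-significant byte.
Reassemble most-significant byte first: 64 89 → 0x6489.

0x6489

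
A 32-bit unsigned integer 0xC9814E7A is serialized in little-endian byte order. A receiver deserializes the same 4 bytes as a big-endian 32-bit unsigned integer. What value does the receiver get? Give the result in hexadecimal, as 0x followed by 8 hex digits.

Stored little-endian, the bytes at ascending addresses are 7A 4E 81 C9.
Read back as big-endian, the last byte is least significant, giving 0x7A4E81C9.

0x7A4E81C9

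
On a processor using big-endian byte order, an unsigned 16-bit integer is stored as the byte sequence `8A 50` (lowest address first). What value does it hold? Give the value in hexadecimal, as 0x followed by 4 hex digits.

Big-endian: lowest address holds the most-significant byte.
The bytes are already most-significant first: 0x8A50.

0x8A50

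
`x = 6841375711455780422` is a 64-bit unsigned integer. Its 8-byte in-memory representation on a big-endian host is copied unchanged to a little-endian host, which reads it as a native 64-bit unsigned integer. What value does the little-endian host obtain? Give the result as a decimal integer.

6841375711455780422 in 64-bit hexadecimal is 0x5EF172F6604E9E46.
Stored big-endian, the bytes at ascending addresses are 5E F1 72 F6 60 4E 9E 46.
Read back as little-endian, the first byte is least significant, giving 0x469E4E60F672F15E.
0x469E4E60F672F15E = 5088590807333794142.

5088590807333794142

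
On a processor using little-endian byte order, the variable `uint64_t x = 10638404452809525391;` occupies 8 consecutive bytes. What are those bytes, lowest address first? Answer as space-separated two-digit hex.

10638404452809525391 in hexadecimal, padded to 64 bits, is 0x93A3347C32A5488F.
Split into bytes (most-significant first): 93 A3 34 7C 32 A5 48 8F.
Little-endian: lowest address holds the least-significant byte.
So at ascending addresses the bytes are 8F 48 A5 32 7C 34 A3 93.

8F 48 A5 32 7C 34 A3 93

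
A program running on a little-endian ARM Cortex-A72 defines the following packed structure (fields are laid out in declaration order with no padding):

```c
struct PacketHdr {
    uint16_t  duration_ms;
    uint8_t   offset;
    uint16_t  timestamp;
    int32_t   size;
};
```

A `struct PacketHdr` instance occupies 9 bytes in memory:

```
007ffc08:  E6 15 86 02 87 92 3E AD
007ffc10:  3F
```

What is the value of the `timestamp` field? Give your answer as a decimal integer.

34562

`timestamp` follows `duration_ms` (2 B), `offset` (1 B), so it starts at offset 2 + 1 = 3 and occupies 2 bytes.
Bytes at offsets 3..4: 02 87.
Little-endian stores the least-significant byte at the lowest address.
Reassemble most-significant byte first: 87 02 → 0x8702.
0x8702 = 34562.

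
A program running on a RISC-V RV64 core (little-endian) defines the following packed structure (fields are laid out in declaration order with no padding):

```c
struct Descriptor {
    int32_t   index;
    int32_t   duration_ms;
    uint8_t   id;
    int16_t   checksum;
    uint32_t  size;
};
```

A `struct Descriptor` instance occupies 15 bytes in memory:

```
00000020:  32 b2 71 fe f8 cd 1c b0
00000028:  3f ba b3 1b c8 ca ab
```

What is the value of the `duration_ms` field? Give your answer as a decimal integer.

`duration_ms` follows `index` (4 bytes), so it starts at byte offset 4 and occupies 4 bytes.
Bytes at offsets 4..7: F8 CD 1C B0.
Little-endian stores the least-significant byte at the lowest address.
Reassemble most-significant byte first: B0 1C CD F8 → 0xB01CCDF8.
Top bit is set, so as a signed 32-bit value this is 0xB01CCDF8 − 2^32 = -1340289544.

-1340289544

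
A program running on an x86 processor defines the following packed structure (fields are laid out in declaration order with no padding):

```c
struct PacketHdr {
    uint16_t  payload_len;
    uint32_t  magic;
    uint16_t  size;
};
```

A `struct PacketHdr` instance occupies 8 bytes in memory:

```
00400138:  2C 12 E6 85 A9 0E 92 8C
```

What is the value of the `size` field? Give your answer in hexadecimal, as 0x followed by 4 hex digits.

0x8C92

`size` follows `payload_len` (2 B), `magic` (4 B), so it starts at offset 2 + 4 = 6 and occupies 2 bytes.
Bytes at offsets 6..7: 92 8C.
In little-endian order the low byte comes first in memory.
Reassemble most-significant byte first: 8C 92 → 0x8C92.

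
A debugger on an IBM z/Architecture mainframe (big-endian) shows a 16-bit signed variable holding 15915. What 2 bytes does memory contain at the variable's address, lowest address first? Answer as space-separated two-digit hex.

3E 2B

15915 in hexadecimal, padded to 16 bits, is 0x3E2B.
Split into bytes (most-significant first): 3E 2B.
Big-endian: lowest address holds the most-significant byte.
So the memory order matches the most-significant-first order: 3E 2B.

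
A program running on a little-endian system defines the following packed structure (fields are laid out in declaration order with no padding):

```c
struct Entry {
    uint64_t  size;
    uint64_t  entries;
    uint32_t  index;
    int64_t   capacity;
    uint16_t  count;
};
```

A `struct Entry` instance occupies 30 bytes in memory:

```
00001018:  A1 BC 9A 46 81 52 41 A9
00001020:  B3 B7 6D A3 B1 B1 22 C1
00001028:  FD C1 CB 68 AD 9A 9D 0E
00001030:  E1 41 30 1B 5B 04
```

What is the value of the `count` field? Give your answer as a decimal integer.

1115

`count` follows `size` (8 B), `entries` (8 B), `index` (4 B), `capacity` (8 B), so it starts at offset 8 + 8 + 4 + 8 = 28 and occupies 2 bytes.
Bytes at offsets 28..29: 5B 04.
In little-endian order the low byte comes first in memory.
Reassemble most-significant byte first: 04 5B → 0x045B.
0x045B = 1115.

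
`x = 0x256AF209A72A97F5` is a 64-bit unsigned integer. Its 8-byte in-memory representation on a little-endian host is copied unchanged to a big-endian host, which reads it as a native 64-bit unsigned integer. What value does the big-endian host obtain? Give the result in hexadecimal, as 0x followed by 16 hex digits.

0xF5972AA709F26A25

Stored little-endian, the bytes at ascending addresses are F5 97 2A A7 09 F2 6A 25.
Read back as big-endian, the last byte is least significant, giving 0xF5972AA709F26A25.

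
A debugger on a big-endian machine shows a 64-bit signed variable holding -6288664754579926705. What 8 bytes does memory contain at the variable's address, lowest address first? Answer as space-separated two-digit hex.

A8 BA 2C B9 77 BE 91 4F

Two's complement of -6288664754579926705 in 64 bits: 6288664754579926705 = 0x5745D34688416EB1; invert → 0xA8BA2CB977BE914E; add 1 → 0xA8BA2CB977BE914F.
Split into bytes (most-significant first): A8 BA 2C B9 77 BE 91 4F.
Big-endian stores the most-significant byte at the lowest address.
So the memory order matches the most-significant-first order: A8 BA 2C B9 77 BE 91 4F.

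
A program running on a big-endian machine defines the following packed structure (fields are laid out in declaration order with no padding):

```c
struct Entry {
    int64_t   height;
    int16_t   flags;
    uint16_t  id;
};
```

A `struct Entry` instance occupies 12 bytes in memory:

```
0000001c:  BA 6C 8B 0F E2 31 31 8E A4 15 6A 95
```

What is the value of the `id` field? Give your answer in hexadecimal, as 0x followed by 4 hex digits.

0x6A95

`id` follows `height` (8 B), `flags` (2 B), so it starts at offset 8 + 2 = 10 and occupies 2 bytes.
Bytes at offsets 10..11: 6A 95.
Big-endian stores the most-significant byte at the lowest address.
The bytes are already most-significant first: 0x6A95.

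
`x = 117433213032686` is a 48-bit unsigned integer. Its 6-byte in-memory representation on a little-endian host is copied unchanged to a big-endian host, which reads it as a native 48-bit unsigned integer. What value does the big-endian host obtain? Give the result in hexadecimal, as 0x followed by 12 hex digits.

117433213032686 in 48-bit hexadecimal is 0x6ACE0CF298EE.
Stored little-endian, the bytes at ascending addresses are EE 98 F2 0C CE 6A.
Read back as big-endian, the last byte is least significant, giving 0xEE98F20CCE6A.

0xEE98F20CCE6A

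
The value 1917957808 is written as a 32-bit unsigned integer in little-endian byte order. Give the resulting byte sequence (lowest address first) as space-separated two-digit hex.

B0 B6 51 72

1917957808 in hexadecimal, padded to 32 bits, is 0x7251B6B0.
Split into bytes (most-significant first): 72 51 B6 B0.
Little-endian: lowest address holds the least-significant byte.
So at ascending addresses the bytes are B0 B6 51 72.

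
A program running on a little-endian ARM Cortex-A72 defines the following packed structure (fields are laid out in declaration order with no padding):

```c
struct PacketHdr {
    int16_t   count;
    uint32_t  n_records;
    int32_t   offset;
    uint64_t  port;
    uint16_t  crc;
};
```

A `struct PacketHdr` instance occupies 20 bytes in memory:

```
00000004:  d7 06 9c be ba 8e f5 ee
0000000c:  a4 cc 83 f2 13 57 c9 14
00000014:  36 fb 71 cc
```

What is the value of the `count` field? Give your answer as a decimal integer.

`count` is the first field, at byte offset 0, occupying 2 bytes.
Bytes at offsets 0..1: D7 06.
Little-endian: lowest address holds the least-significant byte.
Reassemble most-significant byte first: 06 D7 → 0x06D7.
0x06D7 = 1751.

1751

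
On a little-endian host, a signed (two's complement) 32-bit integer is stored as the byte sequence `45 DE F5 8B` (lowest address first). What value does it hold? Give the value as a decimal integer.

Little-endian: lowest address holds the least-significant byte.
Reassemble most-significant byte first: 8B F5 DE 45 → 0x8BF5DE45.
Top bit is set, so as a signed 32-bit value this is 0x8BF5DE45 − 2^32 = -1946821051.

-1946821051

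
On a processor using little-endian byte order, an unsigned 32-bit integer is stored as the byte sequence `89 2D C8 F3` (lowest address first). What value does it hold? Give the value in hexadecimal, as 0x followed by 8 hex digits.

In little-endian order the low byte comes first in memory.
Reassemble most-significant byte first: F3 C8 2D 89 → 0xF3C82D89.

0xF3C82D89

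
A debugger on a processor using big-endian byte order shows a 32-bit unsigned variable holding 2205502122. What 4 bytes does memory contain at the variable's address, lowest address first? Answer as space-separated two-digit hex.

83 75 4A AA

2205502122 in hexadecimal, padded to 32 bits, is 0x83754AAA.
Split into bytes (most-significant first): 83 75 4A AA.
In big-endian order the high byte comes first in memory.
So the memory order matches the most-significant-first order: 83 75 4A AA.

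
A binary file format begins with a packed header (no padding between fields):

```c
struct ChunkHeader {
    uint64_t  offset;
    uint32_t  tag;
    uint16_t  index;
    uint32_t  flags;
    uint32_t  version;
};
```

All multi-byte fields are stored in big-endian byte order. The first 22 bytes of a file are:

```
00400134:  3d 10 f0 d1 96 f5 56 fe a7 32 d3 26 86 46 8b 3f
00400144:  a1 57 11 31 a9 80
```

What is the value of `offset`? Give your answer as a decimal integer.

4400281618912466686

`offset` is the first field, at byte offset 0, occupying 8 bytes.
Bytes at offsets 0..7: 3D 10 F0 D1 96 F5 56 FE.
In big-endian order the high byte comes first in memory.
The bytes are already most-significant first: 0x3D10F0D196F556FE.
0x3D10F0D196F556FE = 4400281618912466686.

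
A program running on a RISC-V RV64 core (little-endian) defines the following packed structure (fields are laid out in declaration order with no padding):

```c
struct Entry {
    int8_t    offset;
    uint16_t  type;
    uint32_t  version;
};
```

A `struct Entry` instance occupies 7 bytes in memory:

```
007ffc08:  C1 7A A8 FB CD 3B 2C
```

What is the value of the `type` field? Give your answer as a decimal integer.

`type` follows `offset` (1 byte), so it starts at byte offset 1 and occupies 2 bytes.
Bytes at offsets 1..2: 7A A8.
Little-endian: lowest address holds the least-significant byte.
Reassemble most-significant byte first: A8 7A → 0xA87A.
0xA87A = 43130.

43130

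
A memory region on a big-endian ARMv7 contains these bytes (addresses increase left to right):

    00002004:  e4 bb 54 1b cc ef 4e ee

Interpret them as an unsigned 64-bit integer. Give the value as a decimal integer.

In big-endian order the high byte comes first in memory.
The bytes are already most-significant first: 0xE4BB541BCCEF4EEE.
0xE4BB541BCCEF4EEE = 16481859739671547630.

16481859739671547630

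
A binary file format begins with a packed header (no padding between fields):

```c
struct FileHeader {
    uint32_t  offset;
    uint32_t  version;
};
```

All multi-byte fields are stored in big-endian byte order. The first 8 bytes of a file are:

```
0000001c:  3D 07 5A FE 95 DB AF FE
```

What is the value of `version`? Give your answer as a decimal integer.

2514202622

`version` follows `offset` (4 bytes), so it starts at byte offset 4 and occupies 4 bytes.
Bytes at offsets 4..7: 95 DB AF FE.
In big-endian order the high byte comes first in memory.
The bytes are already most-significant first: 0x95DBAFFE.
0x95DBAFFE = 2514202622.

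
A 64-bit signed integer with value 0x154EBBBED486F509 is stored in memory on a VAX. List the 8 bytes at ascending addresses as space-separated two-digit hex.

Split into bytes (most-significant first): 15 4E BB BE D4 86 F5 09.
Little-endian stores the least-significant byte at the lowest address.
So at ascending addresses the bytes are 09 F5 86 D4 BE BB 4E 15.

09 F5 86 D4 BE BB 4E 15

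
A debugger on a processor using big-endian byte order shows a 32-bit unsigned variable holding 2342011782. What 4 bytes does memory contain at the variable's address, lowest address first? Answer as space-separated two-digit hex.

2342011782 in hexadecimal, padded to 32 bits, is 0x8B984386.
Split into bytes (most-significant first): 8B 98 43 86.
Big-endian stores the most-significant byte at the lowest address.
So the memory order matches the most-significant-first order: 8B 98 43 86.

8B 98 43 86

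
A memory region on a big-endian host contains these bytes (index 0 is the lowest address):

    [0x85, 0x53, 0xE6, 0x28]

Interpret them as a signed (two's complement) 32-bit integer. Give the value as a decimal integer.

Big-endian stores the most-significant byte at the lowest address.
The bytes are already most-significant first: 0x8553E628.
Top bit is set, so as a signed 32-bit value this is 0x8553E628 − 2^32 = -2058099160.

-2058099160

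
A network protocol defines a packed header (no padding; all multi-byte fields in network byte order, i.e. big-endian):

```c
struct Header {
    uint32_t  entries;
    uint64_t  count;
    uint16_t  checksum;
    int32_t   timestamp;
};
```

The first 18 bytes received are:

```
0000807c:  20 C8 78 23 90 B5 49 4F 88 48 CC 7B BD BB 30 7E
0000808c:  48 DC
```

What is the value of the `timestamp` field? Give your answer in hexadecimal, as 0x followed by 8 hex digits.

0x307E48DC

`timestamp` follows `entries` (4 B), `count` (8 B), `checksum` (2 B), so it starts at offset 4 + 8 + 2 = 14 and occupies 4 bytes.
Bytes at offsets 14..17: 30 7E 48 DC.
Big-endian stores the most-significant byte at the lowest address.
The bytes are already most-significant first: 0x307E48DC.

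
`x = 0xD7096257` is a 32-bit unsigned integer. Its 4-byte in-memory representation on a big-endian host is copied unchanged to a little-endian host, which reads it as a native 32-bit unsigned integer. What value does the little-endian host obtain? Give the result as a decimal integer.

Stored big-endian, the bytes at ascending addresses are D7 09 62 57.
Read back as little-endian, the first byte is least significant, giving 0x576209D7.
0x576209D7 = 1466042839.

1466042839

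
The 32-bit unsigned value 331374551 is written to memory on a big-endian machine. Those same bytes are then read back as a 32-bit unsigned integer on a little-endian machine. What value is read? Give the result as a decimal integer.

3613376531

331374551 in 32-bit hexadecimal is 0x13C05FD7.
Stored big-endian, the bytes at ascending addresses are 13 C0 5F D7.
Read back as little-endian, the first byte is least significant, giving 0xD75FC013.
0xD75FC013 = 3613376531.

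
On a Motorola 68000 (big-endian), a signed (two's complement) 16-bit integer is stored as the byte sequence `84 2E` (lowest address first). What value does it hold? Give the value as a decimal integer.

Big-endian stores the most-significant byte at the lowest address.
The bytes are already most-significant first: 0x842E.
Top bit is set, so as a signed 16-bit value this is 0x842E − 2^16 = -31698.

-31698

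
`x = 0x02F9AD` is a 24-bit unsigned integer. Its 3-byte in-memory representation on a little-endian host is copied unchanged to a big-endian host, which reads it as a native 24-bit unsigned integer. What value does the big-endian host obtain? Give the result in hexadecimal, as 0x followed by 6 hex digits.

Stored little-endian, the bytes at ascending addresses are AD F9 02.
Read back as big-endian, the last byte is least significant, giving 0xADF902.

0xADF902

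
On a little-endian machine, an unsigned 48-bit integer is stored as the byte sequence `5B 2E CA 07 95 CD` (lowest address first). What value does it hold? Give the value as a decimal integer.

Little-endian: lowest address holds the least-significant byte.
Reassemble most-significant byte first: CD 95 07 CA 2E 5B → 0xCD9507CA2E5B.
0xCD9507CA2E5B = 226039964511835.

226039964511835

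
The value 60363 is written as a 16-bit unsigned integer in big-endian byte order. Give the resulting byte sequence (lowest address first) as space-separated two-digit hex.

60363 in hexadecimal, padded to 16 bits, is 0xEBCB.
Split into bytes (most-significant first): EB CB.
In big-endian order the high byte comes first in memory.
So the memory order matches the most-significant-first order: EB CB.

EB CB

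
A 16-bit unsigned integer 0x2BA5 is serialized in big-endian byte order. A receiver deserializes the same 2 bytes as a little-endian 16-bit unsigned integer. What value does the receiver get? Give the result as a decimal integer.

Stored big-endian, the bytes at ascending addresses are 2B A5.
Read back as little-endian, the first byte is least significant, giving 0xA52B.
0xA52B = 42283.

42283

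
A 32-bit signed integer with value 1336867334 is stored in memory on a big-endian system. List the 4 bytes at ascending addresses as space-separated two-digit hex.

4F AE FA 06

1336867334 in hexadecimal, padded to 32 bits, is 0x4FAEFA06.
Split into bytes (most-significant first): 4F AE FA 06.
Big-endian: lowest address holds the most-significant byte.
So the memory order matches the most-significant-first order: 4F AE FA 06.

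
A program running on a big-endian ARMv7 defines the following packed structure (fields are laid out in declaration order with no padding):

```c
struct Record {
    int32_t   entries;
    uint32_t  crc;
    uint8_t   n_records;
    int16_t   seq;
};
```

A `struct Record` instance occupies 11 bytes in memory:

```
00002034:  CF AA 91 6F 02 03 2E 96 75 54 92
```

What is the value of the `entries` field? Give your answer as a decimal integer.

`entries` is the first field, at byte offset 0, occupying 4 bytes.
Bytes at offsets 0..3: CF AA 91 6F.
Big-endian: lowest address holds the most-significant byte.
The bytes are already most-significant first: 0xCFAA916F.
Top bit is set, so as a signed 32-bit value this is 0xCFAA916F − 2^32 = -810905233.

-810905233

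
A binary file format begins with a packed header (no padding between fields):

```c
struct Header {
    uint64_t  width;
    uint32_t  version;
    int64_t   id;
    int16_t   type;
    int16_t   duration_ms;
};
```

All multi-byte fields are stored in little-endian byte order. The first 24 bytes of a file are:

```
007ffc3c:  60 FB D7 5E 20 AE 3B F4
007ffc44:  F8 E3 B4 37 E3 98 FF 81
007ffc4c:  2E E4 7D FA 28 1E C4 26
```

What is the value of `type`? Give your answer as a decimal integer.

`type` follows `width` (8 B), `version` (4 B), `id` (8 B), so it starts at offset 8 + 4 + 8 = 20 and occupies 2 bytes.
Bytes at offsets 20..21: 28 1E.
Little-endian: lowest address holds the least-significant byte.
Reassemble most-significant byte first: 1E 28 → 0x1E28.
0x1E28 = 7720.

7720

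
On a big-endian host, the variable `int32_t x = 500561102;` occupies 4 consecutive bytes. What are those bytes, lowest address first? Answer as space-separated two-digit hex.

1D D5 F4 CE

500561102 in hexadecimal, padded to 32 bits, is 0x1DD5F4CE.
Split into bytes (most-significant first): 1D D5 F4 CE.
Big-endian: lowest address holds the most-significant byte.
So the memory order matches the most-significant-first order: 1D D5 F4 CE.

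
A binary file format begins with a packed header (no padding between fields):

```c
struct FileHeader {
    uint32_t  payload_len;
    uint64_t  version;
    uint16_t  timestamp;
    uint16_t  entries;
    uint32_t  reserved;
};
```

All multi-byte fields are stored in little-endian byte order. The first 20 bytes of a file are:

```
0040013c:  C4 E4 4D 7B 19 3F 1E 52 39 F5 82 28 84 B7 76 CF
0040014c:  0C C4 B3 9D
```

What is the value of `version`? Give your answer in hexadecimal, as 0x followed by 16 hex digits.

`version` follows `payload_len` (4 bytes), so it starts at byte offset 4 and occupies 8 bytes.
Bytes at offsets 4..11: 19 3F 1E 52 39 F5 82 28.
Little-endian stores the least-significant byte at the lowest address.
Reassemble most-significant byte first: 28 82 F5 39 52 1E 3F 19 → 0x2882F539521E3F19.

0x2882F539521E3F19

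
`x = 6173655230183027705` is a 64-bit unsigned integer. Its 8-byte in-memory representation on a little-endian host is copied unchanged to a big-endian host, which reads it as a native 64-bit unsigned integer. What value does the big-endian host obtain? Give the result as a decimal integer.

6173655230183027705 in 64-bit hexadecimal is 0x55AD3AB8F0CAB3F9.
Stored little-endian, the bytes at ascending addresses are F9 B3 CA F0 B8 3A AD 55.
Read back as big-endian, the last byte is least significant, giving 0xF9B3CAF0B83AAD55.
0xF9B3CAF0B83AAD55 = 17992948071507078485.

17992948071507078485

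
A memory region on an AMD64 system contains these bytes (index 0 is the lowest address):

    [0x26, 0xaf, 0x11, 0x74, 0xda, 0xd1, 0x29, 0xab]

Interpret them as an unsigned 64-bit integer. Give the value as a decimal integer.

Little-endian: lowest address holds the least-significant byte.
Reassemble most-significant byte first: AB 29 D1 DA 74 11 AF 26 → 0xAB29D1DA7411AF26.
0xAB29D1DA7411AF26 = 12333619790711205670.

12333619790711205670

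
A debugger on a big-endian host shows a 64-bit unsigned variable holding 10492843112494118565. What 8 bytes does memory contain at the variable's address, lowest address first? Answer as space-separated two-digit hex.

91 9E 11 37 A4 1D B6 A5

10492843112494118565 in hexadecimal, padded to 64 bits, is 0x919E1137A41DB6A5.
Split into bytes (most-significant first): 91 9E 11 37 A4 1D B6 A5.
In big-endian order the high byte comes first in memory.
So the memory order matches the most-significant-first order: 91 9E 11 37 A4 1D B6 A5.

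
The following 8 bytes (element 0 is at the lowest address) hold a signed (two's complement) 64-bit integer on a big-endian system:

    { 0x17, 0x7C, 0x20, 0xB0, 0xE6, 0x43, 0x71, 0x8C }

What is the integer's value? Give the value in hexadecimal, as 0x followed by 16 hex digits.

0x177C20B0E643718C

Big-endian stores the most-significant byte at the lowest address.
The bytes are already most-significant first: 0x177C20B0E643718C.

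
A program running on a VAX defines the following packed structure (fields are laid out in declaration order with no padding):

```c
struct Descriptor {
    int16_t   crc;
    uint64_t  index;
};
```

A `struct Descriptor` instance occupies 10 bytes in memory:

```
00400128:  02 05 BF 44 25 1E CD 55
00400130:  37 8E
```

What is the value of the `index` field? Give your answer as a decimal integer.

10247753816567268543

`index` follows `crc` (2 bytes), so it starts at byte offset 2 and occupies 8 bytes.
Bytes at offsets 2..9: BF 44 25 1E CD 55 37 8E.
Little-endian stores the least-significant byte at the lowest address.
Reassemble most-significant byte first: 8E 37 55 CD 1E 25 44 BF → 0x8E3755CD1E2544BF.
0x8E3755CD1E2544BF = 10247753816567268543.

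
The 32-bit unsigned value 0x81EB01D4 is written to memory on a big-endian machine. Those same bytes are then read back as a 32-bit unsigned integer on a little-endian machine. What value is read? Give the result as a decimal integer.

3556895617

Stored big-endian, the bytes at ascending addresses are 81 EB 01 D4.
Read back as little-endian, the first byte is least significant, giving 0xD401EB81.
0xD401EB81 = 3556895617.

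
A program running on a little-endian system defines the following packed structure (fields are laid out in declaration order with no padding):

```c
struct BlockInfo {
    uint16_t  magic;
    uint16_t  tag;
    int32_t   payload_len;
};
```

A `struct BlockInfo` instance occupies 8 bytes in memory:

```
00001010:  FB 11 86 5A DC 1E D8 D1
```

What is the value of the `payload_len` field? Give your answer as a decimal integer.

`payload_len` follows `magic` (2 B), `tag` (2 B), so it starts at offset 2 + 2 = 4 and occupies 4 bytes.
Bytes at offsets 4..7: DC 1E D8 D1.
Little-endian stores the least-significant byte at the lowest address.
Reassemble most-significant byte first: D1 D8 1E DC → 0xD1D81EDC.
Top bit is set, so as a signed 32-bit value this is 0xD1D81EDC − 2^32 = -774365476.

-774365476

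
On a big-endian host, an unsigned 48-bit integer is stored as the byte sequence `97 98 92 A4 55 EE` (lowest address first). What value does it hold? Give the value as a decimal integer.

Big-endian stores the most-significant byte at the lowest address.
The bytes are already most-significant first: 0x979892A455EE.
0x979892A455EE = 166681551066606.

166681551066606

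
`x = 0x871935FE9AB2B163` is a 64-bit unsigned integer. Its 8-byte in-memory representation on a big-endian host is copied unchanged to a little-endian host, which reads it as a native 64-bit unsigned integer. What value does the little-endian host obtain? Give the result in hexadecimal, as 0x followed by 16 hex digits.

0x63B1B29AFE351987

Stored big-endian, the bytes at ascending addresses are 87 19 35 FE 9A B2 B1 63.
Read back as little-endian, the first byte is least significant, giving 0x63B1B29AFE351987.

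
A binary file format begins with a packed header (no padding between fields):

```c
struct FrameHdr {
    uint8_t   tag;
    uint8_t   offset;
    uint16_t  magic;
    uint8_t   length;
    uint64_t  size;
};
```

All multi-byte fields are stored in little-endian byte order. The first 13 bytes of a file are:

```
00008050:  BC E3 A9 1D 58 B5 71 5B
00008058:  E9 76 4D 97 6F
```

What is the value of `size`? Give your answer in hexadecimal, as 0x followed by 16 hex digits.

0x6F974D76E95B71B5

`size` follows `tag` (1 B), `offset` (1 B), `magic` (2 B), `length` (1 B), so it starts at offset 1 + 1 + 2 + 1 = 5 and occupies 8 bytes.
Bytes at offsets 5..12: B5 71 5B E9 76 4D 97 6F.
In little-endian order the low byte comes first in memory.
Reassemble most-significant byte first: 6F 97 4D 76 E9 5B 71 B5 → 0x6F974D76E95B71B5.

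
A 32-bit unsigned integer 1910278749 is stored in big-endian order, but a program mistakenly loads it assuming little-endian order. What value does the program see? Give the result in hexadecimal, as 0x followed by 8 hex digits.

1910278749 in 32-bit hexadecimal is 0x71DC8A5D.
Stored big-endian, the bytes at ascending addresses are 71 DC 8A 5D.
Read back as little-endian, the first byte is least significant, giving 0x5D8ADC71.

0x5D8ADC71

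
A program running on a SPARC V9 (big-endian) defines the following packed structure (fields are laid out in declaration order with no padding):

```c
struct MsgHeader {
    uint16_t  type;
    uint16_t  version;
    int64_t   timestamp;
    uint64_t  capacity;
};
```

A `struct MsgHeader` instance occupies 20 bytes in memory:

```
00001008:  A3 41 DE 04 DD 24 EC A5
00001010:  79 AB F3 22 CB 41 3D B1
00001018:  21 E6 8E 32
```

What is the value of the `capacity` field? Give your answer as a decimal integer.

`capacity` follows `type` (2 B), `version` (2 B), `timestamp` (8 B), so it starts at offset 2 + 2 + 8 = 12 and occupies 8 bytes.
Bytes at offsets 12..19: CB 41 3D B1 21 E6 8E 32.
Big-endian stores the most-significant byte at the lowest address.
The bytes are already most-significant first: 0xCB413DB121E68E32.
0xCB413DB121E68E32 = 14646055294172827186.

14646055294172827186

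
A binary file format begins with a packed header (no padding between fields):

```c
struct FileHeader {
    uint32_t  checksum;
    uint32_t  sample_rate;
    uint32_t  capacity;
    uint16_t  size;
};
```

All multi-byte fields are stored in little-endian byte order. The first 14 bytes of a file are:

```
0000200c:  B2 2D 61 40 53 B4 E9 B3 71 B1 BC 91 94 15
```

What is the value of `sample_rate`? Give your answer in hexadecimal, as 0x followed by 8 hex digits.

`sample_rate` follows `checksum` (4 bytes), so it starts at byte offset 4 and occupies 4 bytes.
Bytes at offsets 4..7: 53 B4 E9 B3.
In little-endian order the low byte comes first in memory.
Reassemble most-significant byte first: B3 E9 B4 53 → 0xB3E9B453.

0xB3E9B453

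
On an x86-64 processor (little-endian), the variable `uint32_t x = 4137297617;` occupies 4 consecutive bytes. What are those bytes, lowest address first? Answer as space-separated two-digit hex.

4137297617 in hexadecimal, padded to 32 bits, is 0xF69A26D1.
Split into bytes (most-significant first): F6 9A 26 D1.
In little-endian order the low byte comes first in memory.
So at ascending addresses the bytes are D1 26 9A F6.

D1 26 9A F6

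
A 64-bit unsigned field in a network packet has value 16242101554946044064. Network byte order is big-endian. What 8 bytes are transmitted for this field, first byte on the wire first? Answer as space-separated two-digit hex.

E1 67 89 4F 54 60 F0 A0

16242101554946044064 in hexadecimal, padded to 64 bits, is 0xE167894F5460F0A0.
Split into bytes (most-significant first): E1 67 89 4F 54 60 F0 A0.
Big-endian stores the most-significant byte at the lowest address.
So the memory order matches the most-significant-first order: E1 67 89 4F 54 60 F0 A0.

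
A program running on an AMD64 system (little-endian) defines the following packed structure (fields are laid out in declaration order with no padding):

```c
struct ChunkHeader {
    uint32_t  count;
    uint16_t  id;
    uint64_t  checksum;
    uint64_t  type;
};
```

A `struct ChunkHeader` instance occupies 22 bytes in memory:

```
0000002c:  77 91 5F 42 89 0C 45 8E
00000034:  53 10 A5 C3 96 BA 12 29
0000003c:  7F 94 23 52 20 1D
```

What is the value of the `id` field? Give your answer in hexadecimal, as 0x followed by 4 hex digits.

`id` follows `count` (4 bytes), so it starts at byte offset 4 and occupies 2 bytes.
Bytes at offsets 4..5: 89 0C.
In little-endian order the low byte comes first in memory.
Reassemble most-significant byte first: 0C 89 → 0x0C89.

0x0C89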